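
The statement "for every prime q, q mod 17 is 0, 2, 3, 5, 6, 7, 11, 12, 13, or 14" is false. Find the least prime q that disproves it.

A counterexample is any prime q such that the claim fails; we check each in order.
For q = 2, 3, 5, 7, …, 31, 37, 41 the conclusion holds.
q = 43: 43 mod 17 = 9 — not in {0, 2, 3, 5, 6, 7, 11, 12, 13, 14}.

q = 43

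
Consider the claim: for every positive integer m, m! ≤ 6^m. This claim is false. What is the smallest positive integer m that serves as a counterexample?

Check each positive integer m in order until m! > 6^m.
The first 13 eligible values, up to m = 13, all satisfy the conclusion.
m = 14: m! = 87178291200 and 6^m = 78364164096, so 87178291200 > 78364164096.

m = 14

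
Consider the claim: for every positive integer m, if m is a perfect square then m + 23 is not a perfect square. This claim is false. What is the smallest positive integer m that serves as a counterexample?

For m = 1, 4, 9, 16, 25, 36, 49, 64, 81, 100 the conclusion holds.
m = 121: 121 = 11² and 121 + 23 = 144 = 12².

m = 121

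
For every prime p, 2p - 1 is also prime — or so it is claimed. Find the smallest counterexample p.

For p = 2, 3 the conclusion holds.
p = 5: 2p - 1 = 9 = 3 × 3, not prime.
So p = 5 is the smallest counterexample.

p = 5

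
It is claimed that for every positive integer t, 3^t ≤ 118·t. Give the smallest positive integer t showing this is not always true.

The first 5 eligible values, up to t = 5, all satisfy the conclusion.
t = 6: 3^t = 729 and 118·t = 708, so 729 > 708.
Thus t = 6 disproves the claim, and no smaller t works.

t = 6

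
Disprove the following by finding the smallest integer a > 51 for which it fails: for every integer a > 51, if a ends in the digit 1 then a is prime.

We need the least integer a > 51 for which a ends in the digit 1 but a is not prime.
For a = 61, 71 the conclusion holds.
a = 81: 81 ends in 1; 81 = 3 × 27, composite.

a = 81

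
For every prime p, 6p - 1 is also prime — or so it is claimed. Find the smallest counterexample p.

p = 11

We need the least prime p for which 6p - 1 is not prime.
The first 4 eligible values, up to p = 7, all satisfy the conclusion.
p = 11: 6p - 1 = 65 = 5 × 13, not prime.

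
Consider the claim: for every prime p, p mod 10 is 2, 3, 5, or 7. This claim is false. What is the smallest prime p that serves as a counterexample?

p = 11

A counterexample is any prime p such that the claim fails; we check each in order.
The first 4 eligible values, up to p = 7, all satisfy the conclusion.
p = 11: 11 mod 10 = 1 — not in {2, 3, 5, 7}.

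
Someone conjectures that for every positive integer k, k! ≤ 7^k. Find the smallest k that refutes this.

For k = 1, 2, 3, 4, …, 14, 15, 16 the conclusion holds.
k = 17: k! = 355687428096000 and 7^k = 232630513987207, so 355687428096000 > 232630513987207.

k = 17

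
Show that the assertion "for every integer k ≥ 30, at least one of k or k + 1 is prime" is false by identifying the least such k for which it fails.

For k = 30, 31 the conclusion holds.
k = 32: 32 = 2 × 16; 33 = 3 × 11 — both composite.
Thus k = 32 disproves the claim, and no smaller k works.

k = 32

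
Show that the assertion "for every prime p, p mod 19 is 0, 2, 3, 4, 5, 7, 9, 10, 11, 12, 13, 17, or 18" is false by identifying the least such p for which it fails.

p = 53

A counterexample is any prime p such that the claim fails; we check each in order.
For p = 2, 3, 5, 7, …, 41, 43, 47 the conclusion holds.
p = 53: 53 mod 19 = 15 — not in {0, 2, 3, 4, 5, 7, 9, 10, 11, 12, 13, 17, 18}.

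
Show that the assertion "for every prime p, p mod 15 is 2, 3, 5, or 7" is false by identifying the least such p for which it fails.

p = 11

A counterexample is any prime p such that the claim fails; we check each in order.
For p = 2, 3, 5, 7 the conclusion holds.
p = 11: 11 mod 15 = 11 — not in {2, 3, 5, 7}.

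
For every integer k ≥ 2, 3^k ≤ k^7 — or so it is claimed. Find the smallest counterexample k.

Check each integer k ≥ 2 in order until 3^k > k^7.
For k = 2, 3, 4, 5, …, 16, 17, 18 the conclusion holds.
k = 19: 3^k = 1162261467 and k^7 = 893871739, so 1162261467 > 893871739.

k = 19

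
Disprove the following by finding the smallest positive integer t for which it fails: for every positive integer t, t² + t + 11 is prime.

The first 9 eligible values, up to t = 9, all satisfy the conclusion.
t = 10: t² + t + 11 = 121 = 11 × 11, composite.
Hence t = 10 is a counterexample.

t = 10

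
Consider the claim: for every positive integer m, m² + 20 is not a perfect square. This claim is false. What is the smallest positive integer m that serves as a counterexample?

A counterexample is any positive integer m such that m² + 20 is a perfect square; we check each in order.
m = 1: 1² + 20 = 21, not a perfect square.
m = 2: 2² + 20 = 24, not a perfect square.
m = 3: 3² + 20 = 29, not a perfect square.
m = 4: 4² + 20 = 36 = 6², a perfect square.
Hence m = 4 is a counterexample.

m = 4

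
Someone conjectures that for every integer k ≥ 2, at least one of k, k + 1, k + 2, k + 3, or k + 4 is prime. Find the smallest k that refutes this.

k = 24

Check each integer k ≥ 2 in order until k, k + 1, k + 2, k + 3, k + 4 are all composite.
The first 22 eligible values, up to k = 23, all satisfy the conclusion.
k = 24: 24 = 2 × 12; 25 = 5 × 5; 26 = 2 × 13; 27 = 3 × 9; 28 = 2 × 14 — all composite.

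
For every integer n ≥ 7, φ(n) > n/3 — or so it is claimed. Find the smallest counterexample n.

For n = 7, 8, 9, 10, 11 the conclusion holds.
n = 12: φ(12) = 4 and 12/3 = 4, so φ(12) ≤ 12/3.
Thus n = 12 disproves the claim, and no smaller n works.

n = 12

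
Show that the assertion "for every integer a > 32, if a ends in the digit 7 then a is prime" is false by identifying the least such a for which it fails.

a = 37: 37 ends in 7 and is prime.
a = 47: 47 ends in 7 and is prime.
a = 57: 57 ends in 7; 57 = 3 × 19, composite.
Thus a = 57 disproves the claim, and no smaller a works.

a = 57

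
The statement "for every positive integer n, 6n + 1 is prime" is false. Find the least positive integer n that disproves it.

We need the least positive integer n for which 6n + 1 is not prime.
n = 1: 6n + 1 = 7, prime.
n = 2: 6n + 1 = 13, prime.
n = 3: 6n + 1 = 19, prime.
n = 4: 6n + 1 = 25 = 5 × 5, composite.
Thus n = 4 disproves the claim, and no smaller n works.

n = 4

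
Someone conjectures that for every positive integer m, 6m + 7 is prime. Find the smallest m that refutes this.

We need the least positive integer m for which 6m + 7 is not prime.
For m = 1, 2 the conclusion holds.
m = 3: 6m + 7 = 25 = 5 × 5, composite.
So m = 3 is the smallest counterexample.

m = 3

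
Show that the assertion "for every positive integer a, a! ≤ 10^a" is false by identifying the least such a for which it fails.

a = 25

Check each positive integer a in order until a! > 10^a.
For a = 1, 2, 3, 4, …, 22, 23, 24 the conclusion holds.
a = 25: a! = 15511210043330985984000000 and 10^a = 10000000000000000000000000, so 15511210043330985984000000 > 10000000000000000000000000.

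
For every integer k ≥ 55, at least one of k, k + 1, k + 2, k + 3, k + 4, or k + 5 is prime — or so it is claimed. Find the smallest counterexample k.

k = 90

A counterexample is any integer k ≥ 55 such that k, k + 1, k + 2, k + 3, k + 4, k + 5 are all composite; we check each in order.
The first 35 eligible values, up to k = 89, all satisfy the conclusion.
k = 90: 90 = 2 × 45; 91 = 7 × 13; 92 = 2 × 46; 93 = 3 × 31; 94 = 2 × 47; 95 = 5 × 19 — all composite.
Hence k = 90 is a counterexample.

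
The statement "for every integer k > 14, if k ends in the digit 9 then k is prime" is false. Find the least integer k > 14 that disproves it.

k = 39

k = 19: 19 ends in 9 and is prime.
k = 29: 29 ends in 9 and is prime.
k = 39: 39 ends in 9; 39 = 3 × 13, composite.
Hence k = 39 is a counterexample.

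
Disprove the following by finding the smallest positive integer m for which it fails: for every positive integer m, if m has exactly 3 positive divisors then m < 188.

We need the least positive integer m for which m has exactly 3 positive divisors but the claim fails.
The first 6 eligible values, up to m = 169, all satisfy the conclusion.
m = 289: τ(289) = 3; 289 ≥ 188.
So m = 289 is the smallest counterexample.

m = 289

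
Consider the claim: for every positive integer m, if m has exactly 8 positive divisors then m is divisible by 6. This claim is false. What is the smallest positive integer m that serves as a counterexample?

m = 40

For m = 24, 30 the conclusion holds.
m = 40: τ(40) = 8; 40 mod 6 = 4.
Hence m = 40 is a counterexample.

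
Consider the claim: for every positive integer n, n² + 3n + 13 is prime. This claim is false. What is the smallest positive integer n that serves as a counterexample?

n = 9

Check each positive integer n in order until n² + 3n + 13 is not prime.
The first 8 eligible values, up to n = 8, all satisfy the conclusion.
n = 9: n² + 3n + 13 = 121 = 11 × 11, composite.
So n = 9 is the smallest counterexample.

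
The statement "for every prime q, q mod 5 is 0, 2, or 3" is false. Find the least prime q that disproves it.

For q = 2, 3, 5, 7 the conclusion holds.
q = 11: 11 mod 5 = 1 — not in {0, 2, 3}.

q = 11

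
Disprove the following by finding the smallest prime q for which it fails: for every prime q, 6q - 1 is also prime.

q = 11

A counterexample is any prime q such that 6q - 1 is not prime; we check each in order.
For q = 2, 3, 5, 7 the conclusion holds.
q = 11: 6q - 1 = 65 = 5 × 13, not prime.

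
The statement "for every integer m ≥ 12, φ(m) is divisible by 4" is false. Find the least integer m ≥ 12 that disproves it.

m = 14

m = 12: φ(12) = 4; 4 mod 4 = 0.
m = 13: φ(13) = 12; 12 mod 4 = 0.
m = 14: φ(14) = 6; 6 mod 4 = 2.
Hence m = 14 is a counterexample.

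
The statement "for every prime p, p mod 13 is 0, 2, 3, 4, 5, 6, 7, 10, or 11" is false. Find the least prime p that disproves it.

A counterexample is any prime p such that the claim fails; we check each in order.
For p = 2, 3, 5, 7, …, 37, 41, 43 the conclusion holds.
p = 47: 47 mod 13 = 8 — not in {0, 2, 3, 4, 5, 6, 7, 10, 11}.
Thus p = 47 disproves the claim, and no smaller p works.

p = 47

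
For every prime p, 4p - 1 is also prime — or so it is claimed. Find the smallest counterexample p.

p = 7

A counterexample is any prime p such that 4p - 1 is not prime; we check each in order.
p = 2: 4p - 1 = 7, prime.
p = 3: 4p - 1 = 11, prime.
p = 5: 4p - 1 = 19, prime.
p = 7: 4p - 1 = 27 = 3 × 9, not prime.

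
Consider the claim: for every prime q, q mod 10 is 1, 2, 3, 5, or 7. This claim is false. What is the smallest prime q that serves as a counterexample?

q = 19

We need the least prime q for which the claim fails.
The first 7 eligible values, up to q = 17, all satisfy the conclusion.
q = 19: 19 mod 10 = 9 — not in {1, 2, 3, 5, 7}.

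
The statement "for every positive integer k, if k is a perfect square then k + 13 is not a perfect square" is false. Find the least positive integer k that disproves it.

A counterexample is any positive integer k such that k is a perfect square but k + 13 is a perfect square; we check each in order.
k = 1: 1 + 13 = 14, not a perfect square.
k = 4: 4 + 13 = 17, not a perfect square.
k = 9: 9 + 13 = 22, not a perfect square.
k = 16: 16 + 13 = 29, not a perfect square.
k = 25: 25 + 13 = 38, not a perfect square.
k = 36: 36 = 6² and 36 + 13 = 49 = 7².

k = 36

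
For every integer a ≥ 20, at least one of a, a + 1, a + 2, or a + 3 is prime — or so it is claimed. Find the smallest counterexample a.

a = 24

The first 4 eligible values, up to a = 23, all satisfy the conclusion.
a = 24: 24 = 2 × 12; 25 = 5 × 5; 26 = 2 × 13; 27 = 3 × 9 — all composite.
Hence a = 24 is a counterexample.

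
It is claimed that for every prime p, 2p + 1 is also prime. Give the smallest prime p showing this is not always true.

p = 7

p = 2: 2p + 1 = 5, prime.
p = 3: 2p + 1 = 7, prime.
p = 5: 2p + 1 = 11, prime.
p = 7: 2p + 1 = 15 = 3 × 5, not prime.
Hence p = 7 is a counterexample.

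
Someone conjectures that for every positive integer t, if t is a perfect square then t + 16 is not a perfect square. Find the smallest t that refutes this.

t = 9

For t = 1, 4 the conclusion holds.
t = 9: 9 = 3² and 9 + 16 = 25 = 5².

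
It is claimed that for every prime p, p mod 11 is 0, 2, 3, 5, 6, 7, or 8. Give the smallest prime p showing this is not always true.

We need the least prime p for which the claim fails.
The first 8 eligible values, up to p = 19, all satisfy the conclusion.
p = 23: 23 mod 11 = 1 — not in {0, 2, 3, 5, 6, 7, 8}.

p = 23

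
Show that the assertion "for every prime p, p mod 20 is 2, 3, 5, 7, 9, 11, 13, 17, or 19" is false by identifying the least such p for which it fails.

For p = 2, 3, 5, 7, …, 29, 31, 37 the conclusion holds.
p = 41: 41 mod 20 = 1 — not in {2, 3, 5, 7, 9, 11, 13, 17, 19}.

p = 41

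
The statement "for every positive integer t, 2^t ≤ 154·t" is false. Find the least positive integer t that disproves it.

The first 10 eligible values, up to t = 10, all satisfy the conclusion.
t = 11: 2^t = 2048 and 154·t = 1694, so 2048 > 1694.
Hence t = 11 is a counterexample.

t = 11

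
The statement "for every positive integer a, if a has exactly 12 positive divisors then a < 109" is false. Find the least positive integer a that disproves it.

A counterexample is any positive integer a such that a has exactly 12 positive divisors but the claim fails; we check each in order.
a = 60: τ(60) = 12; 60 < 109.
a = 72: τ(72) = 12; 72 < 109.
a = 84: τ(84) = 12; 84 < 109.
a = 90: τ(90) = 12; 90 < 109.
a = 96: τ(96) = 12; 96 < 109.
a = 108: τ(108) = 12; 108 < 109.
a = 126: τ(126) = 12; 126 ≥ 109.
Thus a = 126 disproves the claim, and no smaller a works.

a = 126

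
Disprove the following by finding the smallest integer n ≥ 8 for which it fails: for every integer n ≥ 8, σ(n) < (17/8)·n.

Check each integer n ≥ 8 in order until the claim fails.
n = 8: σ(8) = 15; 15 < 17.
n = 9: σ(9) = 13; 13 < 153/8.
n = 10: σ(10) = 18; 18 < 85/4.
n = 11: σ(11) = 12; 12 < 187/8.
n = 12: σ(12) = 28; 28 ≥ 51/2.

n = 12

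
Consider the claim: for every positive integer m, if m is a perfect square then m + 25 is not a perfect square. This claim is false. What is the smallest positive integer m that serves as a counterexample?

A counterexample is any positive integer m such that m is a perfect square but m + 25 is a perfect square; we check each in order.
For m = 1, 4, 9, 16, …, 81, 100, 121 the conclusion holds.
m = 144: 144 = 12² and 144 + 25 = 169 = 13².

m = 144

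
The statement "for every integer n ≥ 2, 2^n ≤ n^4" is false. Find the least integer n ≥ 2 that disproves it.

n = 17

For n = 2, 3, 4, 5, …, 14, 15, 16 the conclusion holds.
n = 17: 2^n = 131072 and n^4 = 83521, so 131072 > 83521.
Thus n = 17 disproves the claim, and no smaller n works.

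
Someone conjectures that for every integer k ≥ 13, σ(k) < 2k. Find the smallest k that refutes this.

A counterexample is any integer k ≥ 13 such that the claim fails; we check each in order.
The first 5 eligible values, up to k = 17, all satisfy the conclusion.
k = 18: σ(18) = 39; 39 ≥ 36.
So k = 18 is the smallest counterexample.

k = 18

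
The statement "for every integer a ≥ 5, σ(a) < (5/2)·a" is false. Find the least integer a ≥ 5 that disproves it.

a = 24

For a = 5, 6, 7, 8, …, 21, 22, 23 the conclusion holds.
a = 24: σ(24) = 60; 60 ≥ 60.
So a = 24 is the smallest counterexample.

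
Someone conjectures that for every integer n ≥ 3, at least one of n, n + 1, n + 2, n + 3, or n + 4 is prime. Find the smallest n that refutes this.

n = 24

The first 21 eligible values, up to n = 23, all satisfy the conclusion.
n = 24: 24 = 2 × 12; 25 = 5 × 5; 26 = 2 × 13; 27 = 3 × 9; 28 = 2 × 14 — all composite.
Thus n = 24 disproves the claim, and no smaller n works.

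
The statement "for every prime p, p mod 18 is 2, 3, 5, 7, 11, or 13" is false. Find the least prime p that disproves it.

p = 17

We need the least prime p for which the claim fails.
For p = 2, 3, 5, 7, 11, 13 the conclusion holds.
p = 17: 17 mod 18 = 17 — not in {2, 3, 5, 7, 11, 13}.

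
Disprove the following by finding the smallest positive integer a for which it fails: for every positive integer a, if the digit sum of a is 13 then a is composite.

a = 67

a = 49: digit sum 13; 49 is composite.
a = 58: digit sum 13; 58 is composite.
a = 67: digit sum 13; 67 is prime, not composite.
So a = 67 is the smallest counterexample.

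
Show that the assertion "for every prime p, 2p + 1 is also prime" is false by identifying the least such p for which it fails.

p = 7

We need the least prime p for which 2p + 1 is not prime.
p = 2: 2p + 1 = 5, prime.
p = 3: 2p + 1 = 7, prime.
p = 5: 2p + 1 = 11, prime.
p = 7: 2p + 1 = 15 = 3 × 5, not prime.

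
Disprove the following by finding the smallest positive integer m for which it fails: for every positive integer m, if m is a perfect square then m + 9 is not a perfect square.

m = 1: 1 + 9 = 10, not a perfect square.
m = 4: 4 + 9 = 13, not a perfect square.
m = 9: 9 + 9 = 18, not a perfect square.
m = 16: 16 = 4² and 16 + 9 = 25 = 5².
Hence m = 16 is a counterexample.

m = 16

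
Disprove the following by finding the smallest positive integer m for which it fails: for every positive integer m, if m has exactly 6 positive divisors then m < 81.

m = 92

A counterexample is any positive integer m such that m has exactly 6 positive divisors but the claim fails; we check each in order.
For m = 12, 18, 20, 28, …, 68, 75, 76 the conclusion holds.
m = 92: τ(92) = 6; 92 ≥ 81.
So m = 92 is the smallest counterexample.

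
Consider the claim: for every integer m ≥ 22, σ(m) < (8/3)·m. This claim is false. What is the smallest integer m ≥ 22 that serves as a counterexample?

A counterexample is any integer m ≥ 22 such that the claim fails; we check each in order.
For m = 22, 23, 24, 25, …, 57, 58, 59 the conclusion holds.
m = 60: σ(60) = 168; 168 ≥ 160.

m = 60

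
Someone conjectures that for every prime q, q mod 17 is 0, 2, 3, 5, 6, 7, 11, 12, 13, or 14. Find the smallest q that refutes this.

The first 13 eligible values, up to q = 41, all satisfy the conclusion.
q = 43: 43 mod 17 = 9 — not in {0, 2, 3, 5, 6, 7, 11, 12, 13, 14}.

q = 43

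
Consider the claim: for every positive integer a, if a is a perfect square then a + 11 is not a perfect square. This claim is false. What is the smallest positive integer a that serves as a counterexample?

a = 25

A counterexample is any positive integer a such that a is a perfect square but a + 11 is a perfect square; we check each in order.
a = 1: 1 + 11 = 12, not a perfect square.
a = 4: 4 + 11 = 15, not a perfect square.
a = 9: 9 + 11 = 20, not a perfect square.
a = 16: 16 + 11 = 27, not a perfect square.
a = 25: 25 = 5² and 25 + 11 = 36 = 6².
Hence a = 25 is a counterexample.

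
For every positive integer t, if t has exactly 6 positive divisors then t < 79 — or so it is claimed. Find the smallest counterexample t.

t = 92

We need the least positive integer t for which t has exactly 6 positive divisors but the claim fails.
The first 13 eligible values, up to t = 76, all satisfy the conclusion.
t = 92: τ(92) = 6; 92 ≥ 79.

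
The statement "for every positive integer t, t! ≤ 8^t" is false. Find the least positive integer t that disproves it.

t = 20

We need the least positive integer t for which t! > 8^t.
The first 19 eligible values, up to t = 19, all satisfy the conclusion.
t = 20: t! = 2432902008176640000 and 8^t = 1152921504606846976, so 2432902008176640000 > 1152921504606846976.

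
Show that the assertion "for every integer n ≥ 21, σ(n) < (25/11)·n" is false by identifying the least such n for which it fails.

n = 24

Check each integer n ≥ 21 in order until the claim fails.
n = 21: σ(21) = 32; 32 < 525/11.
n = 22: σ(22) = 36; 36 < 50.
n = 23: σ(23) = 24; 24 < 575/11.
n = 24: σ(24) = 60; 60 ≥ 600/11.
Hence n = 24 is a counterexample.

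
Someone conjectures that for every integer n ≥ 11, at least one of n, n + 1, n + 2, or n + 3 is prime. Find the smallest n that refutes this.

For n = 11, 12, 13, 14, …, 21, 22, 23 the conclusion holds.
n = 24: 24 = 2 × 12; 25 = 5 × 5; 26 = 2 × 13; 27 = 3 × 9 — all composite.
Thus n = 24 disproves the claim, and no smaller n works.

n = 24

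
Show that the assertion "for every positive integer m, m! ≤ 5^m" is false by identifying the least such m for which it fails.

We need the least positive integer m for which m! > 5^m.
The first 11 eligible values, up to m = 11, all satisfy the conclusion.
m = 12: m! = 479001600 and 5^m = 244140625, so 479001600 > 244140625.

m = 12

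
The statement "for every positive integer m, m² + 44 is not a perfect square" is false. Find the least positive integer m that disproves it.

m = 10

We need the least positive integer m for which m² + 44 is a perfect square.
For m = 1, 2, 3, 4, 5, 6, 7, 8, 9 the conclusion holds.
m = 10: 10² + 44 = 144 = 12², a perfect square.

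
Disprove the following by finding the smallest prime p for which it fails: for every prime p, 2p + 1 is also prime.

Check each prime p in order until 2p + 1 is not prime.
For p = 2, 3, 5 the conclusion holds.
p = 7: 2p + 1 = 15 = 3 × 5, not prime.
Thus p = 7 disproves the claim, and no smaller p works.

p = 7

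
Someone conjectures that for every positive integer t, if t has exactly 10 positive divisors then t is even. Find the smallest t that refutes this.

The first 9 eligible values, up to t = 368, all satisfy the conclusion.
t = 405: divisors of 405: 10 divisors; 405 is odd.
Hence t = 405 is a counterexample.

t = 405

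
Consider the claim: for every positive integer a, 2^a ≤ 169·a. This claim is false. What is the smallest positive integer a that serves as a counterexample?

a = 11

Check each positive integer a in order until 2^a > 169·a.
For a = 1, 2, 3, 4, 5, 6, 7, 8, 9, 10 the conclusion holds.
a = 11: 2^a = 2048 and 169·a = 1859, so 2048 > 1859.
Thus a = 11 disproves the claim, and no smaller a works.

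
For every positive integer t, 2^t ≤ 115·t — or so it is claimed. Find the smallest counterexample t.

t = 11

Check each positive integer t in order until 2^t > 115·t.
The first 10 eligible values, up to t = 10, all satisfy the conclusion.
t = 11: 2^t = 2048 and 115·t = 1265, so 2048 > 1265.
So t = 11 is the smallest counterexample.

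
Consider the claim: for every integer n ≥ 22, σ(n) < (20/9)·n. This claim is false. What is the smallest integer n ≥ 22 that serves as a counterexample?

n = 24

We need the least integer n ≥ 22 for which the claim fails.
n = 22: σ(22) = 36; 36 < 440/9.
n = 23: σ(23) = 24; 24 < 460/9.
n = 24: σ(24) = 60; 60 ≥ 160/3.
So n = 24 is the smallest counterexample.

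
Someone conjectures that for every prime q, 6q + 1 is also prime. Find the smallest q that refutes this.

A counterexample is any prime q such that 6q + 1 is not prime; we check each in order.
q = 2: 6q + 1 = 13, prime.
q = 3: 6q + 1 = 19, prime.
q = 5: 6q + 1 = 31, prime.
q = 7: 6q + 1 = 43, prime.
q = 11: 6q + 1 = 67, prime.
q = 13: 6q + 1 = 79, prime.
q = 17: 6q + 1 = 103, prime.
q = 19: 6q + 1 = 115 = 5 × 23, not prime.
Hence q = 19 is a counterexample.

q = 19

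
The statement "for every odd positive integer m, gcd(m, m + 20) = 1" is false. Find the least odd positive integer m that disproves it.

m = 5

We need the least odd positive integer m for which gcd(m, m + 20) > 1.
m = 1: gcd(1, 21) = 1.
m = 3: gcd(3, 23) = 1.
m = 5: gcd(5, 25) = 5.
Thus m = 5 disproves the claim, and no smaller m works.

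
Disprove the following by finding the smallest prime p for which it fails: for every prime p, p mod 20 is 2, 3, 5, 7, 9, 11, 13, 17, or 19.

A counterexample is any prime p such that the claim fails; we check each in order.
For p = 2, 3, 5, 7, …, 29, 31, 37 the conclusion holds.
p = 41: 41 mod 20 = 1 — not in {2, 3, 5, 7, 9, 11, 13, 17, 19}.
Hence p = 41 is a counterexample.

p = 41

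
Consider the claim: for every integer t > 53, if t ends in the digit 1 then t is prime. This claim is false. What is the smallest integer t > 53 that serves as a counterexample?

A counterexample is any integer t > 53 such that t ends in the digit 1 but t is not prime; we check each in order.
t = 61: 61 ends in 1 and is prime.
t = 71: 71 ends in 1 and is prime.
t = 81: 81 ends in 1; 81 = 3 × 27, composite.
Hence t = 81 is a counterexample.

t = 81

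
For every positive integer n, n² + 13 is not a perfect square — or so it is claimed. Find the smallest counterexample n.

A counterexample is any positive integer n such that n² + 13 is a perfect square; we check each in order.
n = 1: 1² + 13 = 14, not a perfect square.
n = 2: 2² + 13 = 17, not a perfect square.
n = 3: 3² + 13 = 22, not a perfect square.
n = 4: 4² + 13 = 29, not a perfect square.
n = 5: 5² + 13 = 38, not a perfect square.
n = 6: 6² + 13 = 49 = 7², a perfect square.
So n = 6 is the smallest counterexample.

n = 6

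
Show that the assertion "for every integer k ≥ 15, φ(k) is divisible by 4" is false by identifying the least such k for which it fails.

Check each integer k ≥ 15 in order until φ(k) is not divisible by 4.
For k = 15, 16, 17 the conclusion holds.
k = 18: φ(18) = 6; 6 mod 4 = 2.

k = 18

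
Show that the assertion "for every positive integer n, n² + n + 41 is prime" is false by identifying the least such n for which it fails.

n = 40

A counterexample is any positive integer n such that n² + n + 41 is not prime; we check each in order.
For n = 1, 2, 3, 4, …, 37, 38, 39 the conclusion holds.
n = 40: n² + n + 41 = 1681 = 41 × 41, composite.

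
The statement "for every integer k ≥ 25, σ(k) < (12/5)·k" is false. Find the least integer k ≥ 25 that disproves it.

k = 30

For k = 25, 26, 27, 28, 29 the conclusion holds.
k = 30: σ(30) = 72; 72 ≥ 72.
So k = 30 is the smallest counterexample.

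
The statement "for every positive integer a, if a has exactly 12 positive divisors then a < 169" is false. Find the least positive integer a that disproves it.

a = 198

We need the least positive integer a for which a has exactly 12 positive divisors but the claim fails.
For a = 60, 72, 84, 90, …, 150, 156, 160 the conclusion holds.
a = 198: τ(198) = 12; 198 ≥ 169.
Hence a = 198 is a counterexample.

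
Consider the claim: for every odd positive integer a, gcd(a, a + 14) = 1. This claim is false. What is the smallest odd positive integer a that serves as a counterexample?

a = 1: gcd(1, 15) = 1.
a = 3: gcd(3, 17) = 1.
a = 5: gcd(5, 19) = 1.
a = 7: gcd(7, 21) = 7.
So a = 7 is the smallest counterexample.

a = 7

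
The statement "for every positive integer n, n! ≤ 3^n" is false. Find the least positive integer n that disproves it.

n = 7

For n = 1, 2, 3, 4, 5, 6 the conclusion holds.
n = 7: n! = 5040 and 3^n = 2187, so 5040 > 2187.
Thus n = 7 disproves the claim, and no smaller n works.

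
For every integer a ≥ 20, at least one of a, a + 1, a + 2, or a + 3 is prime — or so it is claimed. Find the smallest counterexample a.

The first 4 eligible values, up to a = 23, all satisfy the conclusion.
a = 24: 24 = 2 × 12; 25 = 5 × 5; 26 = 2 × 13; 27 = 3 × 9 — all composite.
Thus a = 24 disproves the claim, and no smaller a works.

a = 24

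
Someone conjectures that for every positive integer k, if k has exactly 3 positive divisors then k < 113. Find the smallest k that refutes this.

k = 121

A counterexample is any positive integer k such that k has exactly 3 positive divisors but the claim fails; we check each in order.
The first 4 eligible values, up to k = 49, all satisfy the conclusion.
k = 121: τ(121) = 3; 121 ≥ 113.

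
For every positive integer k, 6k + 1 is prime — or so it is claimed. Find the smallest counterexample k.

k = 4

Check each positive integer k in order until 6k + 1 is not prime.
For k = 1, 2, 3 the conclusion holds.
k = 4: 6k + 1 = 25 = 5 × 5, composite.
Thus k = 4 disproves the claim, and no smaller k works.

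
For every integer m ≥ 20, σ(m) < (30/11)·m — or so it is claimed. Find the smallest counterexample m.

We need the least integer m ≥ 20 for which the claim fails.
The first 40 eligible values, up to m = 59, all satisfy the conclusion.
m = 60: σ(60) = 168; 168 ≥ 1800/11.
So m = 60 is the smallest counterexample.

m = 60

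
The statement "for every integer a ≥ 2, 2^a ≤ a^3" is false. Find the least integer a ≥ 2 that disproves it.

a = 10

We need the least integer a ≥ 2 for which 2^a > a^3.
For a = 2, 3, 4, 5, 6, 7, 8, 9 the conclusion holds.
a = 10: 2^a = 1024 and a^3 = 1000, so 1024 > 1000.
So a = 10 is the smallest counterexample.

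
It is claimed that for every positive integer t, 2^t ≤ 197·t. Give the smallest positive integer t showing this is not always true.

t = 12

For t = 1, 2, 3, 4, …, 9, 10, 11 the conclusion holds.
t = 12: 2^t = 4096 and 197·t = 2364, so 4096 > 2364.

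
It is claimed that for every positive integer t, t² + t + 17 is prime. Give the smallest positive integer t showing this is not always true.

t = 16

For t = 1, 2, 3, 4, …, 13, 14, 15 the conclusion holds.
t = 16: t² + t + 17 = 289 = 17 × 17, composite.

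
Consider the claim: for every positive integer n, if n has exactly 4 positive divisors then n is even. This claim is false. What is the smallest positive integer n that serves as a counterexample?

n = 15

A counterexample is any positive integer n such that n has exactly 4 positive divisors but n is odd; we check each in order.
For n = 6, 8, 10, 14 the conclusion holds.
n = 15: divisors of 15: 1, 3, 5, 15; 15 is odd.
Hence n = 15 is a counterexample.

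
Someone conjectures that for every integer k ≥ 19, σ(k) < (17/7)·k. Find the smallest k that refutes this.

A counterexample is any integer k ≥ 19 such that the claim fails; we check each in order.
For k = 19, 20, 21, 22, 23 the conclusion holds.
k = 24: σ(24) = 60; 60 ≥ 408/7.

k = 24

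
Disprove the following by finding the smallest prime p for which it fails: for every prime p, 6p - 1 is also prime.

We need the least prime p for which 6p - 1 is not prime.
The first 4 eligible values, up to p = 7, all satisfy the conclusion.
p = 11: 6p - 1 = 65 = 5 × 13, not prime.

p = 11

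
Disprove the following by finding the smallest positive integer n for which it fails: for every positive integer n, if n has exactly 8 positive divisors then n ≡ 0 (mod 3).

n = 40

Check each positive integer n in order until n has exactly 8 positive divisors but the claim fails.
n = 24: τ(24) = 8; 24 ≡ 0 (mod 3).
n = 30: τ(30) = 8; 30 ≡ 0 (mod 3).
n = 40: τ(40) = 8; 40 ≡ 1 (mod 3).
Thus n = 40 disproves the claim, and no smaller n works.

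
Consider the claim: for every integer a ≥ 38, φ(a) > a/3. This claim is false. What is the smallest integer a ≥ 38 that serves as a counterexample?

The first 4 eligible values, up to a = 41, all satisfy the conclusion.
a = 42: φ(42) = 12 and 42/3 = 14, so φ(42) ≤ 42/3.

a = 42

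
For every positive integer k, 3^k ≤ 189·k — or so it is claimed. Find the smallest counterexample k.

Check each positive integer k in order until 3^k > 189·k.
For k = 1, 2, 3, 4, 5, 6 the conclusion holds.
k = 7: 3^k = 2187 and 189·k = 1323, so 2187 > 1323.
Hence k = 7 is a counterexample.

k = 7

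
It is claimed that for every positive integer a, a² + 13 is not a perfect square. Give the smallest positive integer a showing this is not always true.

We need the least positive integer a for which a² + 13 is a perfect square.
The first 5 eligible values, up to a = 5, all satisfy the conclusion.
a = 6: 6² + 13 = 49 = 7², a perfect square.

a = 6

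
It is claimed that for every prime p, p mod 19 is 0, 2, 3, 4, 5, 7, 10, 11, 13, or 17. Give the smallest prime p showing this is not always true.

p = 31

A counterexample is any prime p such that the claim fails; we check each in order.
For p = 2, 3, 5, 7, 11, 13, 17, 19, 23, 29 the conclusion holds.
p = 31: 31 mod 19 = 12 — not in {0, 2, 3, 4, 5, 7, 10, 11, 13, 17}.
Hence p = 31 is a counterexample.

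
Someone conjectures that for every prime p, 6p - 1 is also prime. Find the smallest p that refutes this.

p = 11

A counterexample is any prime p such that 6p - 1 is not prime; we check each in order.
The first 4 eligible values, up to p = 7, all satisfy the conclusion.
p = 11: 6p - 1 = 65 = 5 × 13, not prime.
So p = 11 is the smallest counterexample.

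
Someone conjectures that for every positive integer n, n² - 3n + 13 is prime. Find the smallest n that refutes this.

n = 12

The first 11 eligible values, up to n = 11, all satisfy the conclusion.
n = 12: n² - 3n + 13 = 121 = 11 × 11, composite.
Hence n = 12 is a counterexample.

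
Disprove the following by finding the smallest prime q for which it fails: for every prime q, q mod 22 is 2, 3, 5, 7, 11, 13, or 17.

We need the least prime q for which the claim fails.
The first 7 eligible values, up to q = 17, all satisfy the conclusion.
q = 19: 19 mod 22 = 19 — not in {2, 3, 5, 7, 11, 13, 17}.

q = 19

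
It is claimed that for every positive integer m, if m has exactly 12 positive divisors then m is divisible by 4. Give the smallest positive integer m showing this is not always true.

Check each positive integer m in order until m has exactly 12 positive divisors but m is not divisible by 4.
For m = 60, 72, 84 the conclusion holds.
m = 90: τ(90) = 12; 90 mod 4 = 2.
Hence m = 90 is a counterexample.

m = 90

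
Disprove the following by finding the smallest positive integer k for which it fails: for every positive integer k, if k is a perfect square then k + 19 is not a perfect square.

For k = 1, 4, 9, 16, 25, 36, 49, 64 the conclusion holds.
k = 81: 81 = 9² and 81 + 19 = 100 = 10².

k = 81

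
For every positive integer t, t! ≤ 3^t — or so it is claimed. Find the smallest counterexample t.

The first 6 eligible values, up to t = 6, all satisfy the conclusion.
t = 7: t! = 5040 and 3^t = 2187, so 5040 > 2187.
Thus t = 7 disproves the claim, and no smaller t works.

t = 7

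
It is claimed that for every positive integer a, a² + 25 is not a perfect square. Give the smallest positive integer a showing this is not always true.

A counterexample is any positive integer a such that a² + 25 is a perfect square; we check each in order.
The first 11 eligible values, up to a = 11, all satisfy the conclusion.
a = 12: 12² + 25 = 169 = 13², a perfect square.
So a = 12 is the smallest counterexample.

a = 12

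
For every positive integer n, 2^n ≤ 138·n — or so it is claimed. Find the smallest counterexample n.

We need the least positive integer n for which 2^n > 138·n.
The first 10 eligible values, up to n = 10, all satisfy the conclusion.
n = 11: 2^n = 2048 and 138·n = 1518, so 2048 > 1518.
Hence n = 11 is a counterexample.

n = 11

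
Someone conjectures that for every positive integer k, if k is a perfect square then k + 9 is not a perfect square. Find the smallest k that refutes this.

k = 16

A counterexample is any positive integer k such that k is a perfect square but k + 9 is a perfect square; we check each in order.
k = 1: 1 + 9 = 10, not a perfect square.
k = 4: 4 + 9 = 13, not a perfect square.
k = 9: 9 + 9 = 18, not a perfect square.
k = 16: 16 = 4² and 16 + 9 = 25 = 5².
Hence k = 16 is a counterexample.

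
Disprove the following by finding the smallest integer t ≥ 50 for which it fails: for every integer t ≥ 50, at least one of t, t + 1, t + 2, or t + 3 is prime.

t = 54

For t = 50, 51, 52, 53 the conclusion holds.
t = 54: 54 = 2 × 27; 55 = 5 × 11; 56 = 2 × 28; 57 = 3 × 19 — all composite.
So t = 54 is the smallest counterexample.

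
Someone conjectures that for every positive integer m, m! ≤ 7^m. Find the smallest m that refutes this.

A counterexample is any positive integer m such that m! > 7^m; we check each in order.
For m = 1, 2, 3, 4, …, 14, 15, 16 the conclusion holds.
m = 17: m! = 355687428096000 and 7^m = 232630513987207, so 355687428096000 > 232630513987207.

m = 17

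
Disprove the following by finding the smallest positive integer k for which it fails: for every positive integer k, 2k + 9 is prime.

k = 3

For k = 1, 2 the conclusion holds.
k = 3: 2k + 9 = 15 = 3 × 5, composite.
Hence k = 3 is a counterexample.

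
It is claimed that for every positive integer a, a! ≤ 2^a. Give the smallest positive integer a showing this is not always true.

A counterexample is any positive integer a such that a! > 2^a; we check each in order.
a = 1: a! = 1 and 2^a = 2, so 1 ≤ 2.
a = 2: a! = 2 and 2^a = 4, so 2 ≤ 4.
a = 3: a! = 6 and 2^a = 8, so 6 ≤ 8.
a = 4: a! = 24 and 2^a = 16, so 24 > 16.
Thus a = 4 disproves the claim, and no smaller a works.

a = 4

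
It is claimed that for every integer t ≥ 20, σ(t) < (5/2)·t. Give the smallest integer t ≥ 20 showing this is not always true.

t = 24

A counterexample is any integer t ≥ 20 such that the claim fails; we check each in order.
For t = 20, 21, 22, 23 the conclusion holds.
t = 24: σ(24) = 60; 60 ≥ 60.
Thus t = 24 disproves the claim, and no smaller t works.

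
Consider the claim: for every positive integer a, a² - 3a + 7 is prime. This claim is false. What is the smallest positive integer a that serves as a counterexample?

a = 6

Check each positive integer a in order until a² - 3a + 7 is not prime.
a = 1: a² - 3a + 7 = 5, prime.
a = 2: a² - 3a + 7 = 5, prime.
a = 3: a² - 3a + 7 = 7, prime.
a = 4: a² - 3a + 7 = 11, prime.
a = 5: a² - 3a + 7 = 17, prime.
a = 6: a² - 3a + 7 = 25 = 5 × 5, composite.
Thus a = 6 disproves the claim, and no smaller a works.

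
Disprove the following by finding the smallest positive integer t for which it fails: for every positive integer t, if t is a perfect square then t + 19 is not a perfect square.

t = 81

Check each positive integer t in order until t is a perfect square but t + 19 is a perfect square.
The first 8 eligible values, up to t = 64, all satisfy the conclusion.
t = 81: 81 = 9² and 81 + 19 = 100 = 10².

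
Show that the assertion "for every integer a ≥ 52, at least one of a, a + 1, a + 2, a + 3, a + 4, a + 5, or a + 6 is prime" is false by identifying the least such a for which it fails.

For a = 52, 53, 54, 55, …, 87, 88, 89 the conclusion holds.
a = 90: 90 = 2 × 45; 91 = 7 × 13; 92 = 2 × 46; 93 = 3 × 31; 94 = 2 × 47; 95 = 5 × 19; 96 = 2 × 48 — all composite.

a = 90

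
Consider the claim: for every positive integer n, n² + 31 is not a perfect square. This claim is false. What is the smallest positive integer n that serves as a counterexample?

We need the least positive integer n for which n² + 31 is a perfect square.
The first 14 eligible values, up to n = 14, all satisfy the conclusion.
n = 15: 15² + 31 = 256 = 16², a perfect square.
Hence n = 15 is a counterexample.

n = 15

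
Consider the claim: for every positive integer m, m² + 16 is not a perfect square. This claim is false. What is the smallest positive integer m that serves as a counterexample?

We need the least positive integer m for which m² + 16 is a perfect square.
For m = 1, 2 the conclusion holds.
m = 3: 3² + 16 = 25 = 5², a perfect square.
Thus m = 3 disproves the claim, and no smaller m works.

m = 3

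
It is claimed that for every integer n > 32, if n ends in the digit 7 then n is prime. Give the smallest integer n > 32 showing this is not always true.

n = 57

n = 37: 37 ends in 7 and is prime.
n = 47: 47 ends in 7 and is prime.
n = 57: 57 ends in 7; 57 = 3 × 19, composite.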